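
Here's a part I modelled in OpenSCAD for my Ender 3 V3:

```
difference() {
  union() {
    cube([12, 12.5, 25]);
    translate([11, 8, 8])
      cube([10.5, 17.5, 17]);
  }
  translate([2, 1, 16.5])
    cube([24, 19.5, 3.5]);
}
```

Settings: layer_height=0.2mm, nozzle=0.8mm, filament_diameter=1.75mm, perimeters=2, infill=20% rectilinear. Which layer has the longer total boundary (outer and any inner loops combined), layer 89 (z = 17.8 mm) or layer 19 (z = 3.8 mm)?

layer 89 (z = 17.8 mm)

Layer 89 (z = 17.8): the cube (footprint 12×12.5) is included at this height (perimeter 49.00 mm); the cube at (11, 8) (footprint 10.5×17.5) is included at this height (perimeter 56.00 mm); Merging all regions: the regions partially overlap (shared area 4.50 mm²), so the edge portions inside another operand are dropped and the merged outline is re-measured after clipping — boundary = 94.00 mm; the cube at (2, 1) is present — its section is the full 24×19.5 rectangle (perimeter 87.00 mm); After the difference (first − rest): starting from the result so far, the 24×19.5 cube at (2, 1) partially overlaps it — only the 241.75 mm² overlap (of its 468.00 mm²) is removed, clipping the outline — boundary = 80.00 mm. So its perimeter = 80.00 mm. Layer 19 (z = 3.8): the 12×12.5 cube contributes its full rectangle (perimeter 49.00 mm); the cube at (11, 8) is not intersected at this z (z outside [8, 25]); Merging all regions: only the 12×12.5 cube is present, so the union is just that shape — boundary = 49.00 mm; the cube at (2, 1) is absent (z outside [16.5, 20]); After the difference (first − rest): none of the subtracted shapes is present at this height, so that combined region is unchanged — boundary = 49.00 mm. So its perimeter = 49.00 mm. Layer 89 is larger (80.00 vs 49.00 mm).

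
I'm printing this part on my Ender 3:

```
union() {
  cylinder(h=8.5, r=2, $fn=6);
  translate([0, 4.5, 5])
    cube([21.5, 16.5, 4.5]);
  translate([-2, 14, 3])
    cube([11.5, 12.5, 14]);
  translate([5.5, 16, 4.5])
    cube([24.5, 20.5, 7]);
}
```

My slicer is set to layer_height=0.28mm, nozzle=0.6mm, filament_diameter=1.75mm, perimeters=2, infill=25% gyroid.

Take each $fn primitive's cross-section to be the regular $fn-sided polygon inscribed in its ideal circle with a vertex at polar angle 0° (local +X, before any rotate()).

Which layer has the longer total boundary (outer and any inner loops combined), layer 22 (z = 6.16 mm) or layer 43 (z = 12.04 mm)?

Layer 22 (z = 6.16): the r=2 cylinder contributes a regular 6-gon of circumradius 2 (perimeter = 2·6·2.000·sin(180°/6) = 12.00 mm); the cube at (0, 4.5) is present — its section is the full 21.5×16.5 rectangle (perimeter 76.00 mm); the 11.5×12.5 cube at (-2, 14) contributes its full rectangle (perimeter 48.00 mm); the 24.5×20.5 cube at (5.5, 16) contributes its full rectangle (perimeter 90.00 mm); Taking the union: the regions partially overlap (shared area 168.50 mm²), so the edge portions inside another operand are dropped and the merged outline is re-measured after clipping — boundary = 140.00 mm. So its perimeter = 140.00 mm. Layer 43 (z = 12.04): the cylinder is absent (z outside [0, 8.5]); the cube at (0, 4.5) is absent (z outside [5, 9.5]); the cube at (-2, 14) (footprint 11.5×12.5) is included at this height (perimeter 48.00 mm); the cube at (5.5, 16) does not reach this height (z outside [4.5, 11.5]); Merging all regions: only the 11.5×12.5 cube at (-2, 14) is present, so the union is just that shape — boundary = 48.00 mm. So its perimeter = 48.00 mm. Layer 22 is larger (140.00 vs 48.00 mm).

layer 22 (z = 6.16 mm)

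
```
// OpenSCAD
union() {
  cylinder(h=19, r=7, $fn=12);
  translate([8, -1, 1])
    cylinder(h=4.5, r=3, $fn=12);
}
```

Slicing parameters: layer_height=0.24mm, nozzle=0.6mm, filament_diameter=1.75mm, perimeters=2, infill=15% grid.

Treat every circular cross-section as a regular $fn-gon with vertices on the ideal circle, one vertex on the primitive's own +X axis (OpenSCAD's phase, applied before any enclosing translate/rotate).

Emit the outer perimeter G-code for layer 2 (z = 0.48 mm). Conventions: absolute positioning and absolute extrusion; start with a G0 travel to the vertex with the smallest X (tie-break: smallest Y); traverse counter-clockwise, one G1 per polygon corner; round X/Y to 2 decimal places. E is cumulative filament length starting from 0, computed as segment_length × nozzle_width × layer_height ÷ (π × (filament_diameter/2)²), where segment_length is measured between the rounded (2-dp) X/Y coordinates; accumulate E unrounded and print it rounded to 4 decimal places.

G0 X-7.00 Y0.00 Z0.48
G1 X-6.06 Y-3.50 E0.2170
G1 X-3.50 Y-6.06 E0.4337
G1 X0.00 Y-7.00 E0.6507
G1 X3.50 Y-6.06 E0.8676
G1 X6.06 Y-3.50 E1.0844
G1 X7.00 Y0.00 E1.3013
G1 X6.06 Y3.50 E1.5183
G1 X3.50 Y6.06 E1.7351
G1 X0.00 Y7.00 E1.9520
G1 X-3.50 Y6.06 E2.1690
G1 X-6.06 Y3.50 E2.3857
G1 X-7.00 Y0.00 E2.6027

At z = 0.48 mm: the cylinder: section is a regular 12-gon, circumradius r=7; the cylinder at (8, -1) is absent (z outside [1, 5.5]); Combining (union): only the r=7 cylinder is present, so the union is just that shape — 1 connected region. The outline is a single polygon with 12 vertices. Extrusion per mm of travel: 0.6 × 0.24 / (π × 0.875²) = 0.059868. Accumulating E over each segment gives final E = 2.6027.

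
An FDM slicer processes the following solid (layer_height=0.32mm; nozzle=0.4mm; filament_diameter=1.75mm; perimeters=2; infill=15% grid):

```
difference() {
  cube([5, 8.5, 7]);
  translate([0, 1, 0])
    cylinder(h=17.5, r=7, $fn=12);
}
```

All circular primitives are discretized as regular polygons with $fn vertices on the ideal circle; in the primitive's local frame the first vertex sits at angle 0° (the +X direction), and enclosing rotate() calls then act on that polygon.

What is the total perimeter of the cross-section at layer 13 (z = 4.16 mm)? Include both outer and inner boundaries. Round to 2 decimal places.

At z = 4.16 mm: the cube (footprint 5×8.5) is included at this height (perimeter 27.00 mm); the r=7 cylinder at (0, 1) contributes a regular 12-gon of circumradius 7 (perimeter = 2·12·7.000·sin(180°/12) = 43.48 mm); Taking the first minus the rest: starting from the 5×8.5 cube, the r=7 cylinder at (0, 1) partially overlaps it — only the 35.83 mm² overlap (of its 147.00 mm²) is removed, clipping the outline — boundary = 14.18 mm. Overall, the cross-section is a single solid region. Total boundary length (outer) = 14.18 mm.

14.18 mm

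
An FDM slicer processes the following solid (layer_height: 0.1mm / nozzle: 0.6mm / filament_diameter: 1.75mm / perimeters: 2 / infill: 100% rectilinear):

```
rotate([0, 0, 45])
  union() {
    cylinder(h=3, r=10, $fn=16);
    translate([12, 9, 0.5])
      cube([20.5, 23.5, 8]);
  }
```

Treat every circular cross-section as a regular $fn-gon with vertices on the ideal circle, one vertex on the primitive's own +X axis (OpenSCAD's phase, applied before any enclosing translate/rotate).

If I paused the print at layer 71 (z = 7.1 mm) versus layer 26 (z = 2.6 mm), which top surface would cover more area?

Layer 71 (z = 7.1): the cylinder does not reach this height (z outside [0, 3]); the cube at (12, 9) is present — its section is the full 20.5×23.5 rectangle (area 481.75 mm²); Combining (union): only the 20.5×23.5 cube at (12, 9) is present, so the union is just that shape — area = 481.75 mm²; (rotated 45° about Z; rotation is an isometry so areas/perimeters/island counts are preserved). So its area = 481.75 mm². Layer 26 (z = 2.6): the r=10 cylinder gives a regular 16-gon of circumradius 10 (constant along its height) (area = (16/2)·10.000²·sin(360°/16) = 306.15 mm²); the cube at (12, 9) is present — its section is the full 20.5×23.5 rectangle (area 481.75 mm²); Merging all regions: the 2 present regions are separate (no shared area or edge), so areas and boundary lengths simply add and each stays a separate island — area = 787.90 mm²; (whole slice rotated 45° about Z — lengths, areas and connectivity unchanged). So its area = 787.90 mm². Layer 26 is larger (787.90 vs 481.75 mm²).

layer 26 (z = 2.6 mm)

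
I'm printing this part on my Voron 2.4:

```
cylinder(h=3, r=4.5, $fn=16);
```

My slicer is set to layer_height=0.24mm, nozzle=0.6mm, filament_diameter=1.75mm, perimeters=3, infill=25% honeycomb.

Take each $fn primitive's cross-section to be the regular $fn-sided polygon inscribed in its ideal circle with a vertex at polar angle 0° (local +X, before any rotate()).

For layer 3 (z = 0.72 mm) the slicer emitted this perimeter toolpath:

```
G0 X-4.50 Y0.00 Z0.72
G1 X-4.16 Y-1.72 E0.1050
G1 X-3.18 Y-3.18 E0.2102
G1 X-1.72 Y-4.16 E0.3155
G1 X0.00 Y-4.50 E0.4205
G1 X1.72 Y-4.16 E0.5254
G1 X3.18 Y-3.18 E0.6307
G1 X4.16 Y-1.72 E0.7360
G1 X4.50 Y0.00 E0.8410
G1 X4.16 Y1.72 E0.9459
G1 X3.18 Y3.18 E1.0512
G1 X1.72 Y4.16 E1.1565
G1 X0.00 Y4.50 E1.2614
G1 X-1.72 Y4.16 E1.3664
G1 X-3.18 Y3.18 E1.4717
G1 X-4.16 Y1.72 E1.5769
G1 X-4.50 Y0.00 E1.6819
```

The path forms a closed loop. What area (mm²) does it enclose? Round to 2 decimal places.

Apply the shoelace formula to the sequence of (X, Y) vertices; enclosed area = 62.00 mm².

62.00 mm²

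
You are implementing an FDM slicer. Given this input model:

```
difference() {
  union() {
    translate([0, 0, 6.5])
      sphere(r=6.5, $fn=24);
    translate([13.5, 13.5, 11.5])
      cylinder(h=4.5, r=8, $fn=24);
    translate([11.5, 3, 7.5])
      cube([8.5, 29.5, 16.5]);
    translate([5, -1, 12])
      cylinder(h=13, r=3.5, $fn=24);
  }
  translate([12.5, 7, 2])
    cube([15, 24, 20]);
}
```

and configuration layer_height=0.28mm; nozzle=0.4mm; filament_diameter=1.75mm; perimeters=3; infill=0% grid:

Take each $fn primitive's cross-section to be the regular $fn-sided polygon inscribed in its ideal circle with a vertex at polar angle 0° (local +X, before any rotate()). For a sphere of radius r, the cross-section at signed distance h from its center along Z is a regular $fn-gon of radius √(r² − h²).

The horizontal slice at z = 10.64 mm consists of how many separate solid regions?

At z = 10.64 mm: the r=6.5 sphere slices to a regular 24-gon of circumradius 5.011 (√(r²−h²) with h=4.14 from center); the cylinder at (13.5, 13.5) is not intersected at this z (z outside [11.5, 16]); the cube at (11.5, 3) is present — its section is the full 8.5×29.5 rectangle; the cylinder at (5, -1) is not intersected at this z (z outside [12, 25]); Taking the union: the 2 present regions are separate (no shared area or edge), so areas and boundary lengths simply add and each stays a separate island — 2 connected regions; the cube at (12.5, 7) (footprint 15×24) is included at this height; Taking the first minus the rest: starting from that combined region, the 15×24 cube at (12.5, 7) partially overlaps it — only the 180.00 mm² overlap (of its 360.00 mm²) is removed, clipping the outline — 2 connected regions. The result has 2 disconnected regions.

2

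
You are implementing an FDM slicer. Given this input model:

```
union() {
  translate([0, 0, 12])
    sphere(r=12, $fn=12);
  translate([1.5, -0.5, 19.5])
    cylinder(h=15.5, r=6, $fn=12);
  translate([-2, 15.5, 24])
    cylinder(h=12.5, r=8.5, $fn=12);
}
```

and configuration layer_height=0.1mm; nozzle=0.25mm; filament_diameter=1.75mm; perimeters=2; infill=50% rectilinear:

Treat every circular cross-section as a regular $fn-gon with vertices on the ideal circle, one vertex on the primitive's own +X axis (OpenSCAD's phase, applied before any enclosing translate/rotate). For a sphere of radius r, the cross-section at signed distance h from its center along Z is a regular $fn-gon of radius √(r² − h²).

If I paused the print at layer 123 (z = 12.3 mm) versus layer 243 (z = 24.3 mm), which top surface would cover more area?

layer 123 (z = 12.3 mm)

Layer 123 (z = 12.3): the r=12 sphere slices to a regular 12-gon of circumradius 11.996 (√(r²−h²) with h=0.3 from center) (area = (12/2)·11.996²·sin(360°/12) = 431.73 mm²); the cylinder at (1.5, -0.5) is absent (z outside [19.5, 35]); the cylinder at (-2, 15.5) is absent (z outside [24, 36.5]); Merging all regions: only the r=12 sphere is present, so the union is just that shape — area = 431.73 mm². So its area = 431.73 mm². Layer 243 (z = 24.3): the sphere does not reach this height (|z−center|=12.300 > r=12); the r=6 cylinder at (1.5, -0.5) contributes a regular 12-gon of circumradius 6 (area = (12/2)·6.000²·sin(360°/12) = 108.00 mm²); the r=8.5 cylinder at (-2, 15.5) gives a regular 12-gon of circumradius 8.5 (constant along its height) (area = (12/2)·8.500²·sin(360°/12) = 216.75 mm²); Taking the union: the 2 present regions are separate (no shared area or edge), so areas and boundary lengths simply add and each stays a separate island — area = 324.75 mm². So its area = 324.75 mm². Layer 123 is larger (431.73 vs 324.75 mm²).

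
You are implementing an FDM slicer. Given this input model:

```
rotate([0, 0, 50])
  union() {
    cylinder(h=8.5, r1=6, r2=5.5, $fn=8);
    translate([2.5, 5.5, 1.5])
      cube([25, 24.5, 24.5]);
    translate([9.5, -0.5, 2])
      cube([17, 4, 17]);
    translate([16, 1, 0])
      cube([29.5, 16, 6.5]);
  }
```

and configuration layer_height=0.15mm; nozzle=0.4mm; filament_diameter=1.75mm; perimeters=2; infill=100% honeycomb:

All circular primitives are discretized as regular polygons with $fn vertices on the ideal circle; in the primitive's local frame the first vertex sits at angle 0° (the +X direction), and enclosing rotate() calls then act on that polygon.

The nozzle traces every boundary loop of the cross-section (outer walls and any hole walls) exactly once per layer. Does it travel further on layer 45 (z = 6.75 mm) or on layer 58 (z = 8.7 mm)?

layer 45 (z = 6.75 mm)

Layer 45 (z = 6.75): the cone: at t=0.794 of its height the radius interpolates to r₁+(r₂−r₁)t = 5.603, giving a regular 8-gon of that circumradius (perimeter = 2·8·5.603·sin(180°/8) = 34.31 mm); the 25×24.5 cube at (2.5, 5.5) contributes its full rectangle (perimeter 99.00 mm); the cube at (9.5, -0.5) (footprint 17×4) is included at this height (perimeter 42.00 mm); the cube at (16, 1) is not intersected at this z (z outside [0, 6.5]); Taking the union: the 3 present regions are separate (no shared area or edge), so areas and boundary lengths simply add and each stays a separate island — boundary = 175.31 mm; (rotated 50° about Z; rotation is an isometry so areas/perimeters/island counts are preserved). So its perimeter = 175.31 mm. Layer 58 (z = 8.7): the cone does not reach this height (z outside [0, 8.5]); the cube at (2.5, 5.5) is present — its section is the full 25×24.5 rectangle (perimeter 99.00 mm); the 17×4 cube at (9.5, -0.5) contributes its full rectangle (perimeter 42.00 mm); the cube at (16, 1) is not intersected at this z (z outside [0, 6.5]); Taking the union: the 2 present regions are separate (no shared area or edge), so areas and boundary lengths simply add and each stays a separate island — boundary = 141.00 mm; (rotated 50° about Z; rotation is an isometry so areas/perimeters/island counts are preserved). So its perimeter = 141.00 mm. Layer 45 is larger (175.31 vs 141.00 mm).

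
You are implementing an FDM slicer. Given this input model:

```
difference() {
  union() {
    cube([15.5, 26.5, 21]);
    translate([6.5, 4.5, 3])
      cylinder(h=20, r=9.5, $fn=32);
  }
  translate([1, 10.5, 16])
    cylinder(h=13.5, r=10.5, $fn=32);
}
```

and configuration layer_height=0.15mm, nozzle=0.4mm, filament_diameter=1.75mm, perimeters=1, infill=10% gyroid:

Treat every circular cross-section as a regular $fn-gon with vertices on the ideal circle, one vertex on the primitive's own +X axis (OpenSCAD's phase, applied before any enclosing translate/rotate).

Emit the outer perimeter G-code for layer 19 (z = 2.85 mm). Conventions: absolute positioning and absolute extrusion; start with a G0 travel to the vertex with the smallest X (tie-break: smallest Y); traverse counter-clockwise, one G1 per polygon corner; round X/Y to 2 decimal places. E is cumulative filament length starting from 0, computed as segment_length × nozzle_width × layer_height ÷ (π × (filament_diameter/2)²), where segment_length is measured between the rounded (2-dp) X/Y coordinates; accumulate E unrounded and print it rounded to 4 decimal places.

G0 X0.00 Y0.00 Z2.85
G1 X15.50 Y0.00 E0.3866
G1 X15.50 Y26.50 E1.0477
G1 X0.00 Y26.50 E1.4343
G1 X0.00 Y0.00 E2.0954

At z = 2.85 mm: the cube (footprint 15.5×26.5) is included at this height; the cylinder at (6.5, 4.5) is not intersected at this z (z outside [3, 23]); Taking the union: only the 15.5×26.5 cube is present, so the union is just that shape — 1 connected region; the cylinder at (1, 10.5) does not reach this height (z outside [16, 29.5]); After the difference (first − rest): none of the subtracted shapes is present at this height, so that combined region is unchanged — 1 connected region. The outline is a single polygon with 4 vertices. Extrusion per mm of travel: 0.4 × 0.15 / (π × 0.875²) = 0.024945. Accumulating E over each segment gives final E = 2.0954.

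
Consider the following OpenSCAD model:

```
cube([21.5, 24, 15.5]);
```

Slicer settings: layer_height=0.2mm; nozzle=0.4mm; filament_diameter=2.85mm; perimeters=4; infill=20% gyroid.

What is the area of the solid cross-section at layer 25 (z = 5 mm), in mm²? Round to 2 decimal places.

At z = 5 mm: the cube (footprint 21.5×24) is included at this height (area 516.00 mm²). Overall, the cross-section is a single solid region. Net area = 516.00 mm².

516.00 mm²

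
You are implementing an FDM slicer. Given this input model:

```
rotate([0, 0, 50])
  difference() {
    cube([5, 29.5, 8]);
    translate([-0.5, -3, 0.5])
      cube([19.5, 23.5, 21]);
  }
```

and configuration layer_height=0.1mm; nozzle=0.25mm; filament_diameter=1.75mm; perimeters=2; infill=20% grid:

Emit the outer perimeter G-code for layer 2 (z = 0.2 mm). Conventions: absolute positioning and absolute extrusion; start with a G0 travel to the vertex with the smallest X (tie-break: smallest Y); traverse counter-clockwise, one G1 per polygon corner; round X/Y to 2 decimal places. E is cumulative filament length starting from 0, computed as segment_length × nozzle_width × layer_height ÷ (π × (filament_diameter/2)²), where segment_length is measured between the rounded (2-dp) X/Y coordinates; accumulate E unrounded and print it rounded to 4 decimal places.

G0 X-22.60 Y18.96 Z0.20
G1 X0.00 Y0.00 E0.3066
G1 X3.21 Y3.83 E0.3586
G1 X-19.38 Y22.79 E0.6651
G1 X-22.60 Y18.96 E0.7171

At z = 0.2 mm: the cube is present — its section is the full 5×29.5 rectangle; the cube at (-0.5, -3) is not intersected at this z (z outside [0.5, 21.5]); Subtracting the remaining from the first: none of the subtracted shapes is present at this height, so the 5×29.5 cube is unchanged — 1 connected region; (rotated 50° about Z; rotation is an isometry so areas/perimeters/island counts are preserved). The outline is a single polygon with 4 vertices. Extrusion per mm of travel: 0.25 × 0.1 / (π × 0.875²) = 0.010394. Accumulating E over each segment gives final E = 0.7171.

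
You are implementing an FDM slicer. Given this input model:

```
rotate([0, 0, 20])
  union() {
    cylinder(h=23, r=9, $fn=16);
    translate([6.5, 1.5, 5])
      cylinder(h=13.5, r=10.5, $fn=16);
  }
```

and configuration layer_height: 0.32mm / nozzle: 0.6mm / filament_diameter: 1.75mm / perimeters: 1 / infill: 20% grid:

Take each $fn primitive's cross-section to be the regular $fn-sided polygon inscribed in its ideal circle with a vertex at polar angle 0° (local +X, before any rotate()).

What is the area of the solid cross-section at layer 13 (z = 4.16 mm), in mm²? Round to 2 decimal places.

At z = 4.16 mm: the r=9 cylinder gives a regular 16-gon of circumradius 9 (constant along its height) (area = (16/2)·9.000²·sin(360°/16) = 247.98 mm²); the cylinder at (6.5, 1.5) does not reach this height (z outside [5, 18.5]); Taking the union: only the r=9 cylinder is present, so the union is just that shape — area = 247.98 mm²; (whole slice rotated 20° about Z — lengths, areas and connectivity unchanged). Overall, the cross-section is a single solid region. Net area = 247.98 mm².

247.98 mm²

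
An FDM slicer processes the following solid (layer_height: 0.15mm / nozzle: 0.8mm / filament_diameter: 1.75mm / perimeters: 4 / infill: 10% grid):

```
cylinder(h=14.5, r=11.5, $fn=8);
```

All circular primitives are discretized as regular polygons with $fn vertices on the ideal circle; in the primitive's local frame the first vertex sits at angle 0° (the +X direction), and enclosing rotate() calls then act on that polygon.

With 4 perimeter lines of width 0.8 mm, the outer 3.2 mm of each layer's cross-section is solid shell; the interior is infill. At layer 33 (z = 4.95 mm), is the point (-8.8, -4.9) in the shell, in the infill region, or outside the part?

shell

At z = 4.95 mm: the r=11.5 cylinder contributes a regular 8-gon of circumradius 11.5. Overall, the cross-section is a single solid region. The nearest boundary edge runs (-11.50, 0.00)→(-8.13, -8.13); distance from the point to it = 0.62 mm. The point is inside the cross-section, 0.62 mm from the nearest boundary — within the 3.2 mm shell band (4 × 0.8).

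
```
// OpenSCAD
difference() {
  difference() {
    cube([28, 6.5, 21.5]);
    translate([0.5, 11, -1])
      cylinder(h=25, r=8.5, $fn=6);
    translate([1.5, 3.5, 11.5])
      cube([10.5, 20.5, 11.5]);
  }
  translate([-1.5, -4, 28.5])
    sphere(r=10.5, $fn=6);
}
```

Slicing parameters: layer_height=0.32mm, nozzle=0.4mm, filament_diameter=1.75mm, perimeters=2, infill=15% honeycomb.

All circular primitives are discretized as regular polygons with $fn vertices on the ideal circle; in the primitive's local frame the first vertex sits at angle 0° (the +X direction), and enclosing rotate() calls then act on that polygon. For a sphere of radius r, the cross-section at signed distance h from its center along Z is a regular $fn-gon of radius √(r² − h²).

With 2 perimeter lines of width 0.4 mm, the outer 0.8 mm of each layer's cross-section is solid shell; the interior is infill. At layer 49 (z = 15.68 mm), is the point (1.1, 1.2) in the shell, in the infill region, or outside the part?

infill

At z = 15.68 mm: the 28×6.5 cube contributes its full rectangle; the r=8.5 cylinder at (0.5, 11) gives a regular 6-gon of circumradius 8.5 (constant along its height); the 10.5×20.5 cube at (1.5, 3.5) contributes its full rectangle; Taking the first minus the rest: starting from the 28×6.5 cube, the r=8.5 cylinder at (0.5, 11) partially overlaps it — only the 15.95 mm² overlap (of its 187.71 mm²) is removed, clipping the outline; the 10.5×20.5 cube at (1.5, 3.5) partially overlaps it — only the 19.84 mm² overlap (of its 215.25 mm²) is removed, clipping the outline — 1 connected region; the sphere at (-1.5, -4) is absent (|z−center|=12.820 > r=10.5); After the difference (first − rest): none of the subtracted shapes is present at this height, so the result so far is unchanged — 1 connected region. Overall, the cross-section is a single solid region. The nearest boundary edge runs (0.00, 0.00)→(0.00, 3.64); distance from the point to it = 1.10 mm. The point is inside the cross-section and 1.10 mm from the nearest boundary — more than the 0.8 mm shell width (2 × 0.4), so it's in the infill interior.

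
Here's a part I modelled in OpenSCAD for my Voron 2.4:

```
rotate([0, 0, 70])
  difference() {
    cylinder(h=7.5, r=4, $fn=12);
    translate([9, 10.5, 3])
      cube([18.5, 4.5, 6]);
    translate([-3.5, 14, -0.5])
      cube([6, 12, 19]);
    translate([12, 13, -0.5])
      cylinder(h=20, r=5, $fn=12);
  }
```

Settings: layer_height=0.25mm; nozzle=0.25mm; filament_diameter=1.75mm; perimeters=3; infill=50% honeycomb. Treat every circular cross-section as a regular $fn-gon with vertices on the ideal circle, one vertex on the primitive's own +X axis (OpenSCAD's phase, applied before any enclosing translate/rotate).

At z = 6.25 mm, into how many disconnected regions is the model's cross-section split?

1

At z = 6.25 mm: the r=4 cylinder contributes a regular 12-gon of circumradius 4; the 18.5×4.5 cube at (9, 10.5) contributes its full rectangle; the 6×12 cube at (-3.5, 14) contributes its full rectangle; the r=5 cylinder at (12, 13) gives a regular 12-gon of circumradius 5 (constant along its height); After the difference (first − rest): starting from the r=4 cylinder, the 18.5×4.5 cube at (9, 10.5) misses the remaining region (no effect); the 6×12 cube at (-3.5, 14) misses the remaining region (no effect); the r=5 cylinder at (12, 13) misses the remaining region (no effect) — 1 connected region; (rotated 70° about Z; rotation is an isometry so areas/perimeters/island counts are preserved). The result has 1 disconnected region.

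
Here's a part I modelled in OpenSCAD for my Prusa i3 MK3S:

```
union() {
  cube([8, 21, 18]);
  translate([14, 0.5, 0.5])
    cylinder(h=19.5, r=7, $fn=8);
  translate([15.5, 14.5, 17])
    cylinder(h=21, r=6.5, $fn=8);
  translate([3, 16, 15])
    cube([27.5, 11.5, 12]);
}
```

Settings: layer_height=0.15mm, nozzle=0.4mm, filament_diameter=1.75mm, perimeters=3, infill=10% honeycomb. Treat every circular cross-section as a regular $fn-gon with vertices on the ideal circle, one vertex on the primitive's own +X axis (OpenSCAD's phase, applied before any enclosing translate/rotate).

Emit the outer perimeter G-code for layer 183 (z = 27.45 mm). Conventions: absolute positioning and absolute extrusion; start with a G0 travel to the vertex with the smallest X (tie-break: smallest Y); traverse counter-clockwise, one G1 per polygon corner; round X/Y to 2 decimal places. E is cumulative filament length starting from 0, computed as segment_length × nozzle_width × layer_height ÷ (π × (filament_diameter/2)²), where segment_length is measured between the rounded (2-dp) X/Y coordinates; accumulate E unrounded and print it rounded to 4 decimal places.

At z = 27.45 mm: the cube is absent (z outside [0, 18]); the cylinder at (14, 0.5) is absent (z outside [0.5, 20]); the r=6.5 cylinder at (15.5, 14.5) gives a regular 8-gon of circumradius 6.5 (constant along its height); the cube at (3, 16) does not reach this height (z outside [15, 27]); Merging all regions: only the r=6.5 cylinder at (15.5, 14.5) is present, so the union is just that shape — 1 connected region. The outline is a single polygon with 8 vertices. Extrusion per mm of travel: 0.4 × 0.15 / (π × 0.875²) = 0.024945. Accumulating E over each segment gives final E = 0.9932.

G0 X9.00 Y14.50 Z27.45
G1 X10.90 Y9.90 E0.1242
G1 X15.50 Y8.00 E0.2483
G1 X20.10 Y9.90 E0.3725
G1 X22.00 Y14.50 E0.4966
G1 X20.10 Y19.10 E0.6208
G1 X15.50 Y21.00 E0.7449
G1 X10.90 Y19.10 E0.8691
G1 X9.00 Y14.50 E0.9932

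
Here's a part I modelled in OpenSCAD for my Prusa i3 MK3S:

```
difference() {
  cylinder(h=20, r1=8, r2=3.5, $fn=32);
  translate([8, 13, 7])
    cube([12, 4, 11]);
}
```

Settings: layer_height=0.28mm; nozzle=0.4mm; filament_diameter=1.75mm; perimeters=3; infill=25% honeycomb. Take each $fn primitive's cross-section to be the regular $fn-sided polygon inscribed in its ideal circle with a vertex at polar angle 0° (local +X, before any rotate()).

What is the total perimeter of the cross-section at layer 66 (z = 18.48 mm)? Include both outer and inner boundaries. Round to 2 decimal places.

24.10 mm

At z = 18.48 mm: the cone contributes a regular 32-gon of circumradius 3.842 (interpolated between r1=8 and r2=3.5 at t=0.924) (perimeter = 2·32·3.842·sin(180°/32) = 24.10 mm); the cube at (8, 13) is absent (z outside [7, 18]); Subtracting the remaining from the first: none of the subtracted shapes is present at this height, so the cone is unchanged — boundary = 24.10 mm. Overall, the cross-section is a single solid region. Total boundary length (outer) = 24.10 mm.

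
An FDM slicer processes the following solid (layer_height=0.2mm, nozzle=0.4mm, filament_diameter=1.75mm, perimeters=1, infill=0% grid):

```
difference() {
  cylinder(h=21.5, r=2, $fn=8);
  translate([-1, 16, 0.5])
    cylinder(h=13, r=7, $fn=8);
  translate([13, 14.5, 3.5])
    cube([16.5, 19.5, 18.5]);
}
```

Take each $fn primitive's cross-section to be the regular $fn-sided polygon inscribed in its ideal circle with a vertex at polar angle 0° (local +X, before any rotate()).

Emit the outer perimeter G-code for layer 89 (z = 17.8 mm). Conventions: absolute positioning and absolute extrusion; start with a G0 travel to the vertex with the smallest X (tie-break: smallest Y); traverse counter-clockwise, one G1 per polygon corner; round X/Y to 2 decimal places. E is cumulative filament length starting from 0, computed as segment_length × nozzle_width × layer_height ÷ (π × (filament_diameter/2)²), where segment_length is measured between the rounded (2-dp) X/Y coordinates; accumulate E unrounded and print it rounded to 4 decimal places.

G0 X-2.00 Y0.00 Z17.80
G1 X-1.41 Y-1.41 E0.0508
G1 X0.00 Y-2.00 E0.1017
G1 X1.41 Y-1.41 E0.1525
G1 X2.00 Y0.00 E0.2033
G1 X1.41 Y1.41 E0.2542
G1 X0.00 Y2.00 E0.3050
G1 X-1.41 Y1.41 E0.3559
G1 X-2.00 Y0.00 E0.4067

At z = 17.8 mm: the r=2 cylinder gives a regular 8-gon of circumradius 2 (constant along its height); the cylinder at (-1, 16) does not reach this height (z outside [0.5, 13.5]); the cube at (13, 14.5) (footprint 16.5×19.5) is included at this height; Subtracting the remaining from the first: starting from the r=2 cylinder, the 16.5×19.5 cube at (13, 14.5) misses the remaining region (no effect) — 1 connected region. The outline is a single polygon with 8 vertices. Extrusion per mm of travel: 0.4 × 0.2 / (π × 0.875²) = 0.033260. Accumulating E over each segment gives final E = 0.4067.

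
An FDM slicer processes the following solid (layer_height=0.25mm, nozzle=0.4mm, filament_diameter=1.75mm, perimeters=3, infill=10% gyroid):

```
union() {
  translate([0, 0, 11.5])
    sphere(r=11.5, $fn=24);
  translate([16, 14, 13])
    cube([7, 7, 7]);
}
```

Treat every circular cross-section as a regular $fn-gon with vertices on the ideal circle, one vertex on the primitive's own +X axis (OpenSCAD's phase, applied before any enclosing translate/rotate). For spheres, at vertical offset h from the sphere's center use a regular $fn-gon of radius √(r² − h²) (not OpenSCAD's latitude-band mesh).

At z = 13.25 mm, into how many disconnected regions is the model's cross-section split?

2

At z = 13.25 mm: the r=11.5 sphere slices to a regular 24-gon of circumradius 11.366 (√(r²−h²) with h=1.75 from center); the cube at (16, 14) is present — its section is the full 7×7 rectangle; Merging all regions: the 2 present regions are separate (no shared area or edge), so areas and boundary lengths simply add and each stays a separate island — 2 connected regions. The result has 2 disconnected regions.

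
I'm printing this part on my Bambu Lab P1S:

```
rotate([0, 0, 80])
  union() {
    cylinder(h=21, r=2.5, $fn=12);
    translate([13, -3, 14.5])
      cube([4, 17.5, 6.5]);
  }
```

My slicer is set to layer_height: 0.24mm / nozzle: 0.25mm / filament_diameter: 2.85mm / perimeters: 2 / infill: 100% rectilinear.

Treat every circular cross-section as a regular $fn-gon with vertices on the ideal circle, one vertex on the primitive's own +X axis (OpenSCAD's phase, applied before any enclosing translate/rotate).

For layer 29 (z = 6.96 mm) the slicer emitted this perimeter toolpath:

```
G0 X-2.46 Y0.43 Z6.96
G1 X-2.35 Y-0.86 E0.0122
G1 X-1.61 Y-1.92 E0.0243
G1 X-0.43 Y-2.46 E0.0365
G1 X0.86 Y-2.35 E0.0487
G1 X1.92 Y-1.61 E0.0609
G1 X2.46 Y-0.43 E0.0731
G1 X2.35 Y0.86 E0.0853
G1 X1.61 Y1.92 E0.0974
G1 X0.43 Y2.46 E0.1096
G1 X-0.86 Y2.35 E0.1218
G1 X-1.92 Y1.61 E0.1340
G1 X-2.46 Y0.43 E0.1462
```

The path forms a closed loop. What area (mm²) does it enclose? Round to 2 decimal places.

18.78 mm²

Apply the shoelace formula to the sequence of (X, Y) vertices; enclosed area = 18.78 mm².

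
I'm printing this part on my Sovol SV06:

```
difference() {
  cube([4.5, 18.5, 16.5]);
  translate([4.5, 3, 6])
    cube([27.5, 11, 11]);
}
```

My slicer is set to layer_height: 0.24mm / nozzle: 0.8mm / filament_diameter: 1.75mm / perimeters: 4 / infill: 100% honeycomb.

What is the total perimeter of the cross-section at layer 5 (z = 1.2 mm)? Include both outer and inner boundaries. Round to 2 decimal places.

At z = 1.2 mm: the cube is present — its section is the full 4.5×18.5 rectangle (perimeter 46.00 mm); the cube at (4.5, 3) does not reach this height (z outside [6, 17]); After the difference (first − rest): none of the subtracted shapes is present at this height, so the 4.5×18.5 cube is unchanged — boundary = 46.00 mm. Overall, the cross-section is a single solid region. Total boundary length (outer) = 46.00 mm.

46.00 mm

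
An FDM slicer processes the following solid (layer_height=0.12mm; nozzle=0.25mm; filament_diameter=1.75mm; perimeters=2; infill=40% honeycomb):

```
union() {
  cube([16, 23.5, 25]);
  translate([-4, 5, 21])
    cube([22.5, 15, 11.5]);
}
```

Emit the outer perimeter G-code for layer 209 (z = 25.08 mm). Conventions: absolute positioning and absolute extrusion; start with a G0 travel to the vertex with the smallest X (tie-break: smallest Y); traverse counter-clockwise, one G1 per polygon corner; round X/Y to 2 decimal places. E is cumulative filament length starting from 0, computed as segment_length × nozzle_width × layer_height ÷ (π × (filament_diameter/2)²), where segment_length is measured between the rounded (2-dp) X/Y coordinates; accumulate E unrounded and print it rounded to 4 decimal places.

G0 X-4.00 Y5.00 Z25.08
G1 X18.50 Y5.00 E0.2806
G1 X18.50 Y20.00 E0.4677
G1 X-4.00 Y20.00 E0.7484
G1 X-4.00 Y5.00 E0.9354

At z = 25.08 mm: the cube does not reach this height (z outside [0, 25]); the cube at (-4, 5) (footprint 22.5×15) is included at this height; Merging all regions: only the 22.5×15 cube at (-4, 5) is present, so the union is just that shape — 1 connected region. The outline is a single polygon with 4 vertices. Extrusion per mm of travel: 0.25 × 0.12 / (π × 0.875²) = 0.012473. Accumulating E over each segment gives final E = 0.9354.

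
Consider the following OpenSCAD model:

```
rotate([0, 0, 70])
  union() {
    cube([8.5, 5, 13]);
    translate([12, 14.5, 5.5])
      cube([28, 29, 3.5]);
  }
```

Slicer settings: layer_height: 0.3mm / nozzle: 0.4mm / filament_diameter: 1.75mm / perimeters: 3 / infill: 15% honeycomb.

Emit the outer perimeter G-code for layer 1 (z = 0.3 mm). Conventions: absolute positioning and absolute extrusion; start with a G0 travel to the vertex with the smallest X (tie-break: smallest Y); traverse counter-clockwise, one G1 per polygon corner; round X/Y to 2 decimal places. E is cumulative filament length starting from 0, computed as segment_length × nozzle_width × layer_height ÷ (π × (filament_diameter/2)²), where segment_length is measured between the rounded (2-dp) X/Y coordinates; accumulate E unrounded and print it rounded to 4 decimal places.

G0 X-4.70 Y1.71 Z0.30
G1 X0.00 Y0.00 E0.2495
G1 X2.91 Y7.99 E0.6738
G1 X-1.79 Y9.70 E0.9233
G1 X-4.70 Y1.71 E1.3475

At z = 0.3 mm: the cube (footprint 8.5×5) is included at this height; the cube at (12, 14.5) is absent (z outside [5.5, 9]); Taking the union: only the 8.5×5 cube is present, so the union is just that shape — 1 connected region; (rotated 70° about Z; rotation is an isometry so areas/perimeters/island counts are preserved). The outline is a single polygon with 4 vertices. Extrusion per mm of travel: 0.4 × 0.3 / (π × 0.875²) = 0.049890. Accumulating E over each segment gives final E = 1.3475.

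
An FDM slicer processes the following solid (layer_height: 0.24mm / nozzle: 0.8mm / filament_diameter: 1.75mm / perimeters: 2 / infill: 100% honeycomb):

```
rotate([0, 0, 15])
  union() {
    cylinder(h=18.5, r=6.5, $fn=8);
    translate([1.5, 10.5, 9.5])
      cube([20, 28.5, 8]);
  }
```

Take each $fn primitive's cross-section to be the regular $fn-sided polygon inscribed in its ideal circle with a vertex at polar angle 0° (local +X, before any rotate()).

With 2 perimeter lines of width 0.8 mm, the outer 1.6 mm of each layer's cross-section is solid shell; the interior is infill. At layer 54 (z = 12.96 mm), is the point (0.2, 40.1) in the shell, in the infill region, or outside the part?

At z = 12.96 mm: the r=6.5 cylinder gives a regular 8-gon of circumradius 6.5 (constant along its height); the cube at (1.5, 10.5) (footprint 20×28.5) is included at this height; Combining (union): the 2 present regions are separate (no shared area or edge), so areas and boundary lengths simply add and each stays a separate island — 2 connected regions; (rotated 15° about Z; rotation is an isometry so areas/perimeters/island counts are preserved). Overall, the cross-section has 2 separate islands. Undo the 15° rotation: the query point maps to (10.572, 38.682) in the un-rotated model frame. The nearest boundary edge runs (1.50, 39.00)→(21.50, 39.00); distance from the point to it = 0.32 mm. (Shell/infill is judged within the island containing the point — the largest one.) The point is inside the cross-section, 0.32 mm from the nearest boundary — within the 1.6 mm shell band (2 × 0.8).

shell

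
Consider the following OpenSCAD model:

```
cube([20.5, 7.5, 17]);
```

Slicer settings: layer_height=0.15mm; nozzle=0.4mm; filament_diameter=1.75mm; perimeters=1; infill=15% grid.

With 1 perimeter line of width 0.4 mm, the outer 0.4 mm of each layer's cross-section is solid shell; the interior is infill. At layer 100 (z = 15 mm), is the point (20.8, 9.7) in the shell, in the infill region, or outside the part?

outside

At z = 15 mm: the cube is present — its section is the full 20.5×7.5 rectangle. Overall, the cross-section is a single solid region. The nearest boundary edge runs (20.50, 0.00)→(20.50, 7.50); distance from the point to it = 2.22 mm. The point is not inside any of the regions above, so it lies outside the cross-section (2.22 mm from the nearest boundary).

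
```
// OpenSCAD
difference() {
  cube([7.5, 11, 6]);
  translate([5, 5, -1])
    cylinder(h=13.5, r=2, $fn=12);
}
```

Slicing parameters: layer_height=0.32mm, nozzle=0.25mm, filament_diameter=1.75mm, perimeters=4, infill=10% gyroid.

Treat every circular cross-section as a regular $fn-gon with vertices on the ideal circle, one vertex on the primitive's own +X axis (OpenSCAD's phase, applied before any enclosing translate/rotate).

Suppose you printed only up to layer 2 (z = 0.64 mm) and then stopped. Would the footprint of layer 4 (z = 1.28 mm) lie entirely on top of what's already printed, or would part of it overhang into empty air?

Compare the two slices. At z = 0.64: the 7.5×11 cube contributes its full rectangle (area 82.50 mm²); the r=2 cylinder at (5, 5) gives a regular 12-gon of circumradius 2 (constant along its height) (area = (12/2)·2.000²·sin(360°/12) = 12.00 mm²); Taking the first minus the rest: starting from the 7.5×11 cube (82.50 mm²), the r=2 cylinder at (5, 5) lies wholly inside it (removes its full 12.00 mm² and its 12.42 mm outline becomes a hole wall) — area = 70.50 mm². At z = 1.28: the 7.5×11 cube contributes its full rectangle (area 82.50 mm²); the cylinder at (5, 5): section is a regular 12-gon, circumradius r=2 (area = (12/2)·2.000²·sin(360°/12) = 12.00 mm²); After the difference (first − rest): starting from the 7.5×11 cube (82.50 mm²), the r=2 cylinder at (5, 5) lies wholly inside it (removes its full 12.00 mm² and its 12.42 mm outline becomes a hole wall) — area = 70.50 mm². Checking containment: the cross-section at z = 1.28 is a subset of the cross-section at z = 0.64.

entirely on top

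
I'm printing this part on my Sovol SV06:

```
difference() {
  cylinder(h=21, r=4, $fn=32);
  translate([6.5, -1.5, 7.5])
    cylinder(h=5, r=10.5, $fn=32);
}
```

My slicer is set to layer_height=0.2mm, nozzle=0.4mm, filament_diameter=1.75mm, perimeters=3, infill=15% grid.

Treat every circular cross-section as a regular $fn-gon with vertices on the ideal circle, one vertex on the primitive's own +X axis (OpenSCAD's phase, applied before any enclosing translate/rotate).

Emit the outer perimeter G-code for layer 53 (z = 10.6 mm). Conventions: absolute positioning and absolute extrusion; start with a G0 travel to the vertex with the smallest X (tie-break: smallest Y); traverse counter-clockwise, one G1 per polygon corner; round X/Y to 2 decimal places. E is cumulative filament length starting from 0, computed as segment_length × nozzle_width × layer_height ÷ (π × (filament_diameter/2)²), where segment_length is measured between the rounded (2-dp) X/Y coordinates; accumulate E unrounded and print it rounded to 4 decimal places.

At z = 10.6 mm: the r=4 cylinder gives a regular 32-gon of circumradius 4 (constant along its height); the cylinder at (6.5, -1.5): section is a regular 32-gon, circumradius r=10.5; After the difference (first − rest): starting from the r=4 cylinder, the r=10.5 cylinder at (6.5, -1.5) partially overlaps it — only the 49.54 mm² overlap (of its 344.14 mm²) is removed, clipping the outline — 1 connected region. The outline is a single polygon with 7 vertices. Extrusion per mm of travel: 0.4 × 0.2 / (π × 0.875²) = 0.033260. Accumulating E over each segment gives final E = 0.2102.

G0 X-4.00 Y0.00 Z10.60
G1 X-3.93 Y-0.75 E0.0251
G1 X-3.80 Y0.55 E0.0685
G1 X-3.27 Y2.29 E0.1290
G1 X-3.33 Y2.22 E0.1321
G1 X-3.70 Y1.53 E0.1581
G1 X-3.92 Y0.78 E0.1841
G1 X-4.00 Y0.00 E0.2102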